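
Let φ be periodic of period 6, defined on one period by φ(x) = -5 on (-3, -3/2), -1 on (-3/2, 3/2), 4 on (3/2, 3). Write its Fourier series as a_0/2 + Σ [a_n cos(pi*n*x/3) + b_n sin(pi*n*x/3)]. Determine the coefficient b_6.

b_6 = 1/3 ∫_{-3}^{3} φ(x) sin(2*pi*x) dx.
Split the integral at the breakpoints.
Directly, an antiderivative of (-5) sin(2*pi*x) is 5*cos(2*pi*x)/(2*pi); evaluating from -3 to -3/2: ∫_{-3}^{-3/2} (-5) sin(2*pi*x) dx = (-5/(2*pi)) - (5/(2*pi)) = -5/pi.
Directly, an antiderivative of (-1) sin(2*pi*x) is cos(2*pi*x)/(2*pi); evaluating from -3/2 to 3/2: ∫_{-3/2}^{3/2} (-1) sin(2*pi*x) dx = (-1/(2*pi)) - (-1/(2*pi)) = 0.
Directly, an antiderivative of (4) sin(2*pi*x) is -2*cos(2*pi*x)/pi; evaluating from 3/2 to 3: ∫_{3/2}^{3} (4) sin(2*pi*x) dx = (-2/pi) - (2/pi) = -4/pi.
Summing the pieces and multiplying by (1/3) gives b_6 = -3/pi.

-3/pi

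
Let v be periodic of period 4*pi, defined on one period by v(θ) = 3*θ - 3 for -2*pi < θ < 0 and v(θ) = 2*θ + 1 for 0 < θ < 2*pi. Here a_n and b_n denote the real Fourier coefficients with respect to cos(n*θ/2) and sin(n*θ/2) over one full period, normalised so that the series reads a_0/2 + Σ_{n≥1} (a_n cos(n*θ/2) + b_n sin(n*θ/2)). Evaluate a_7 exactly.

a_7 = (1/(2*pi)) ∫_{-2*pi}^{2*pi} v(θ) cos(7*θ/2) dθ.
Split the integral at the breakpoints.
Integrating by parts (boundary term plus one more integral), an antiderivative of (3*θ - 3) cos(7*θ/2) is 6*θ*sin(7*θ/2)/7 - 6*sin(7*θ/2)/7 + 12*cos(7*θ/2)/49; evaluating from -2*pi to 0: ∫_{-2*pi}^{0} (3*θ - 3) cos(7*θ/2) dθ = (12/49) - (-12/49) = 24/49.
Integrating by parts (boundary term plus one more integral), an antiderivative of (2*θ + 1) cos(7*θ/2) is 4*θ*sin(7*θ/2)/7 + 2*sin(7*θ/2)/7 + 8*cos(7*θ/2)/49; evaluating from 0 to 2*pi: ∫_{0}^{2*pi} (2*θ + 1) cos(7*θ/2) dθ = (-8/49) - (8/49) = -16/49.
Summing the pieces and multiplying by (1/(2*pi)) gives a_7 = 4/(49*pi).

4/(49*pi)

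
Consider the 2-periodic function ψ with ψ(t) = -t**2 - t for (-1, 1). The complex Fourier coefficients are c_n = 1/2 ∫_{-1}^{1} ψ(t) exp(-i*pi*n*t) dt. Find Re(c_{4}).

Since ψ is real-valued, Re(c_{4}) = 1/2 ∫_{-1}^{1} ψ(t) cos(4*pi*t) dt = a_{4}/2.
Integrating by parts twice (tabular method), an antiderivative of (-t**2 - t) cos(4*pi*t) is -t**2*sin(4*pi*t)/(4*pi) - t*sin(4*pi*t)/(4*pi) - t*cos(4*pi*t)/(8*pi**2) + sin(4*pi*t)/(32*pi**3) - cos(4*pi*t)/(16*pi**2); evaluating from -1 to 1: ∫_{-1}^{1} (-t**2 - t) cos(4*pi*t) dt = (-3/(16*pi**2)) - (1/(16*pi**2)) = -1/(4*pi**2).
Hence Re(c_{4}) = (1/2)·(-1/(4*pi**2)) = -1/(8*pi**2).

-1/(8*pi**2)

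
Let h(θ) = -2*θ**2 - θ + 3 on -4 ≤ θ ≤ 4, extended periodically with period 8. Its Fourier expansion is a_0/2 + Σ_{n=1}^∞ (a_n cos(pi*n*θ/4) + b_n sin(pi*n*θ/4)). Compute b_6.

b_6 = 1/4 ∫_{-4}^{4} h(θ) sin(3*pi*θ/2) dθ.
Integrating by parts twice (tabular method), an antiderivative of (-2*θ**2 - θ + 3) sin(3*pi*θ/2) is 4*θ**2*cos(3*pi*θ/2)/(3*pi) - 16*θ*sin(3*pi*θ/2)/(9*pi**2) + 2*θ*cos(3*pi*θ/2)/(3*pi) - 4*sin(3*pi*θ/2)/(9*pi**2) - 2*cos(3*pi*θ/2)/pi - 32*cos(3*pi*θ/2)/(27*pi**3); evaluating from -4 to 4: ∫_{-4}^{4} (-2*θ**2 - θ + 3) sin(3*pi*θ/2) dθ = (-32/(27*pi**3) + 22/pi) - (2*(-16 + 225*pi**2)/(27*pi**3)) = 16/(3*pi).
Hence b_6 = (1/4)·(16/(3*pi)) = 4/(3*pi).

4/(3*pi)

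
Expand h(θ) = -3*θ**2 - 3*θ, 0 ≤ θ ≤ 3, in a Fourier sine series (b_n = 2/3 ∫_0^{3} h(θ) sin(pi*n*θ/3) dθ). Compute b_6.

b_6 = 2/3 ∫_0^{3} (-3*θ**2 - 3*θ) sin(2*pi*θ) dθ.
Integrating by parts twice (tabular method), an antiderivative of (-3*θ**2 - 3*θ) sin(2*pi*θ) is 3*θ**2*cos(2*pi*θ)/(2*pi) - 3*θ*sin(2*pi*θ)/(2*pi**2) + 3*θ*cos(2*pi*θ)/(2*pi) - 3*sin(2*pi*θ)/(4*pi**2) - 3*cos(2*pi*θ)/(4*pi**3); evaluating from 0 to 3: ∫_{0}^{3} (-3*θ**2 - 3*θ) sin(2*pi*θ) dθ = (-3/(4*pi**3) + 18/pi) - (-3/(4*pi**3)) = 18/pi.
Hence b_6 = (2/3)·(18/pi) = 12/pi.

12/pi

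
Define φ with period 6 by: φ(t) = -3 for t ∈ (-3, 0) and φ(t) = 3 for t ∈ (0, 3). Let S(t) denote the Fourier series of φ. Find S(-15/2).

t = -15/2 differs from t = -3/2 by -1 full period(s), and the series is 6-periodic.
φ is continuous at t = -3/2 with value -3, so the series converges to -3 there.

-3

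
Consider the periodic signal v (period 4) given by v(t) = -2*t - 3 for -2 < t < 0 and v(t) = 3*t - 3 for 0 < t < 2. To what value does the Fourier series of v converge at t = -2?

At t = -2 the one-sided limits are v(-2^-) = 3 and v(-2^+) = 1.
By Dirichlet's theorem the series converges to their average, [(3) + (1)]/2 = 2.

2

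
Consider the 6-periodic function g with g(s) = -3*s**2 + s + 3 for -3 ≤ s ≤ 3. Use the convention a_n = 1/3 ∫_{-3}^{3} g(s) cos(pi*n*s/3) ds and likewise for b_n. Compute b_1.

6/pi

b_1 = 1/3 ∫_{-3}^{3} g(s) sin(pi*s/3) ds.
Integrating by parts twice (tabular method), an antiderivative of (-3*s**2 + s + 3) sin(pi*s/3) is 9*s**2*cos(pi*s/3)/pi - 54*s*sin(pi*s/3)/pi**2 - 3*s*cos(pi*s/3)/pi + 9*sin(pi*s/3)/pi**2 - 162*cos(pi*s/3)/pi**3 - 9*cos(pi*s/3)/pi; evaluating from -3 to 3: ∫_{-3}^{3} (-3*s**2 + s + 3) sin(pi*s/3) ds = (-63/pi + 162/pi**3) - (-81/pi + 162/pi**3) = 18/pi.
Hence b_1 = (1/3)·(18/pi) = 6/pi.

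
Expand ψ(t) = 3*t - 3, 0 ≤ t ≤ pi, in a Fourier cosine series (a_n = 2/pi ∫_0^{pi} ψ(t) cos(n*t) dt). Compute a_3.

-4/(3*pi)

a_3 = 2/pi ∫_0^{pi} (3*t - 3) cos(3*t) dt.
Integrating by parts (boundary term plus one more integral), an antiderivative of (3*t - 3) cos(3*t) is t*sin(3*t) - sin(3*t) + cos(3*t)/3; evaluating from 0 to pi: ∫_{0}^{pi} (3*t - 3) cos(3*t) dt = (-1/3) - (1/3) = -2/3.
Hence a_3 = (2/pi)·(-2/3) = -4/(3*pi).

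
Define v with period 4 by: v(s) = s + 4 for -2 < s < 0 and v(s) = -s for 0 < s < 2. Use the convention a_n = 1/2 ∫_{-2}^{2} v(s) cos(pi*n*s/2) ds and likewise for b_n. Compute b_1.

-8/pi

b_1 = 1/2 ∫_{-2}^{2} v(s) sin(pi*s/2) ds.
Split the integral at the breakpoints.
Integrating by parts (boundary term plus one more integral), an antiderivative of (s + 4) sin(pi*s/2) is -2*s*cos(pi*s/2)/pi + 4*sin(pi*s/2)/pi**2 - 8*cos(pi*s/2)/pi; evaluating from -2 to 0: ∫_{-2}^{0} (s + 4) sin(pi*s/2) ds = (-8/pi) - (4/pi) = -12/pi.
Integrating by parts (boundary term plus one more integral), an antiderivative of (-s) sin(pi*s/2) is 2*s*cos(pi*s/2)/pi - 4*sin(pi*s/2)/pi**2; evaluating from 0 to 2: ∫_{0}^{2} (-s) sin(pi*s/2) ds = (-4/pi) - (0) = -4/pi.
Summing the pieces and multiplying by (1/2) gives b_1 = -8/pi.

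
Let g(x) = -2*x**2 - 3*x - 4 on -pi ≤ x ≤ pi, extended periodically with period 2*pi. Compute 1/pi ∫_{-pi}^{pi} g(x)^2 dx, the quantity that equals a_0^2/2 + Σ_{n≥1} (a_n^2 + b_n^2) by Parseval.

1/pi ∫_{-pi}^{pi} g(x)^2 dx = 1/pi · (2*pi*(240 + 12*pi**4 + 125*pi**2)/15) = 32 + 8*pi**4/5 + 50*pi**2/3.

32 + 8*pi**4/5 + 50*pi**2/3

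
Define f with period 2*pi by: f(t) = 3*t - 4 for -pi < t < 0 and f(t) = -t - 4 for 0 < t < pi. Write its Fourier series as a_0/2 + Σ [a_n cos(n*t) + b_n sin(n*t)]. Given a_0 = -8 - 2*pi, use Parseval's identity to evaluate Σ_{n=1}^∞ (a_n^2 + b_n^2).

Parseval: a_0^2/2 + Σ_{n≥1} (a_n^2+b_n^2) = 1/pi ∫_{-pi}^{pi} f(t)^2 dt = 32 + 10*pi**2/3 + 16*pi.
Subtract a_0^2/2 = 2*(pi + 4)**2: Σ (a_n^2+b_n^2) = 4*pi**2/3.

4*pi**2/3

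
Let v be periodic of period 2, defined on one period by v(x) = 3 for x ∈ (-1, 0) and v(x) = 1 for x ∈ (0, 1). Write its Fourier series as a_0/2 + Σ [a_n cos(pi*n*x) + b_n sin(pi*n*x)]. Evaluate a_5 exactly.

0

a_5 = ∫_{-1}^{1} v(x) cos(5*pi*x) dx.
Split the integral at the breakpoints.
Directly, an antiderivative of (3) cos(5*pi*x) is 3*sin(5*pi*x)/(5*pi); evaluating from -1 to 0: ∫_{-1}^{0} (3) cos(5*pi*x) dx = (0) - (0) = 0.
Directly, an antiderivative of (1) cos(5*pi*x) is sin(5*pi*x)/(5*pi); evaluating from 0 to 1: ∫_{0}^{1} (1) cos(5*pi*x) dx = (0) - (0) = 0.
Summing the pieces gives a_5 = 0.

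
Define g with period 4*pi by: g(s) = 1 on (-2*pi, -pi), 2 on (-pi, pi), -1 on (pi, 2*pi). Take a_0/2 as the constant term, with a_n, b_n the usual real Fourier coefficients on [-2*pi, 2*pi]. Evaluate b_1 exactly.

b_1 = (1/(2*pi)) ∫_{-2*pi}^{2*pi} g(s) sin(s/2) ds.
Split the integral at the breakpoints.
Directly, an antiderivative of (1) sin(s/2) is -2*cos(s/2); evaluating from -2*pi to -pi: ∫_{-2*pi}^{-pi} (1) sin(s/2) ds = (0) - (2) = -2.
Directly, an antiderivative of (2) sin(s/2) is -4*cos(s/2); evaluating from -pi to pi: ∫_{-pi}^{pi} (2) sin(s/2) ds = (0) - (0) = 0.
Directly, an antiderivative of (-1) sin(s/2) is 2*cos(s/2); evaluating from pi to 2*pi: ∫_{pi}^{2*pi} (-1) sin(s/2) ds = (-2) - (0) = -2.
Summing the pieces and multiplying by (1/(2*pi)) gives b_1 = -2/pi.

-2/pi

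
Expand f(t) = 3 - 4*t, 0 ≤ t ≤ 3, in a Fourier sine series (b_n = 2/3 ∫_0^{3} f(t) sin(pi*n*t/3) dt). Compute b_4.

b_4 = 2/3 ∫_0^{3} (3 - 4*t) sin(4*pi*t/3) dt.
Integrating by parts (boundary term plus one more integral), an antiderivative of (3 - 4*t) sin(4*pi*t/3) is 3*t*cos(4*pi*t/3)/pi - 9*sin(4*pi*t/3)/(4*pi**2) - 9*cos(4*pi*t/3)/(4*pi); evaluating from 0 to 3: ∫_{0}^{3} (3 - 4*t) sin(4*pi*t/3) dt = (27/(4*pi)) - (-9/(4*pi)) = 9/pi.
Hence b_4 = (2/3)·(9/pi) = 6/pi.

6/pi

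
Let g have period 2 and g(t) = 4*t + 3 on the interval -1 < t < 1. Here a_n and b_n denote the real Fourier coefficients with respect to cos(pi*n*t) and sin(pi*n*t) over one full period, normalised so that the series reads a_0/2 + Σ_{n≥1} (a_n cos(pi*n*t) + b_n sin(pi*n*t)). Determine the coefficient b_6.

-4/(3*pi)

b_6 = ∫_{-1}^{1} g(t) sin(6*pi*t) dt.
Integrating by parts (boundary term plus one more integral), an antiderivative of (4*t + 3) sin(6*pi*t) is -2*t*cos(6*pi*t)/(3*pi) + sin(6*pi*t)/(9*pi**2) - cos(6*pi*t)/(2*pi); evaluating from -1 to 1: ∫_{-1}^{1} (4*t + 3) sin(6*pi*t) dt = (-7/(6*pi)) - (1/(6*pi)) = -4/(3*pi).
Hence b_6 = -4/(3*pi).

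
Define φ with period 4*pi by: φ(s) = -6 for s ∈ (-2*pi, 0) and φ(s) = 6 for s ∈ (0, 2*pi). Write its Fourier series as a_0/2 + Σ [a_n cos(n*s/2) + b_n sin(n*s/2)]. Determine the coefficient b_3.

8/pi

b_3 = (1/(2*pi)) ∫_{-2*pi}^{2*pi} φ(s) sin(3*s/2) ds.
φ is odd and sin(3*s/2) is odd, so the integrand is even and b_3 = 1/pi ∫_0^{2*pi} φ(s) sin(3*s/2) ds.
Directly, an antiderivative of (6) sin(3*s/2) is -4*cos(3*s/2); evaluating from 0 to 2*pi: ∫_{0}^{2*pi} (6) sin(3*s/2) ds = (4) - (-4) = 8.
Hence b_3 = (1/pi)·(8) = 8/pi.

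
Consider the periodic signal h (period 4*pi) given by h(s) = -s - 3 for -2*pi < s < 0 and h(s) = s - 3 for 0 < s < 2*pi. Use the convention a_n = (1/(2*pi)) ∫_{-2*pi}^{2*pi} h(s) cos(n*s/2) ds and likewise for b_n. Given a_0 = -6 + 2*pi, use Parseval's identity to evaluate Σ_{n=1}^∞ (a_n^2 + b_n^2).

2*pi**2/3

Parseval: a_0^2/2 + Σ_{n≥1} (a_n^2+b_n^2) = (1/(2*pi)) ∫_{-2*pi}^{2*pi} h(s)^2 ds = -12*pi + 18 + 8*pi**2/3.
Subtract a_0^2/2 = 2*(3 - pi)**2: Σ (a_n^2+b_n^2) = 2*pi**2/3.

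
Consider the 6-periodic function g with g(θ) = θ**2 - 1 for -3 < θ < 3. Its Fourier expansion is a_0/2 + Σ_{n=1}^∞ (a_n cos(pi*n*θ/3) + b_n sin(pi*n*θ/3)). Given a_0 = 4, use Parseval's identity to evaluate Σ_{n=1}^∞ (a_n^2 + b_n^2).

72/5

Parseval: a_0^2/2 + Σ_{n≥1} (a_n^2+b_n^2) = 1/3 ∫_{-3}^{3} g(θ)^2 dθ = 112/5.
Subtract a_0^2/2 = 8: Σ (a_n^2+b_n^2) = 72/5.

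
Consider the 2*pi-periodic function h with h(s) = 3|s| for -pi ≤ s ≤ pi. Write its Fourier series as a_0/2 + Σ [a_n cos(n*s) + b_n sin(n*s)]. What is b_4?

b_4 = 1/pi ∫_{-pi}^{pi} h(s) sin(4*s) ds.
h is even and sin(4*s) is odd, so the integrand is odd over a symmetric interval and the integral vanishes.

0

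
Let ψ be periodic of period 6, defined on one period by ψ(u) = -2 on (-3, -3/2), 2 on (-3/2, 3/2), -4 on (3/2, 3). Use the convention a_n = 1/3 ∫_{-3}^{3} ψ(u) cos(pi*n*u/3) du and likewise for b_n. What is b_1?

b_1 = 1/3 ∫_{-3}^{3} ψ(u) sin(pi*u/3) du.
Split the integral at the breakpoints.
Directly, an antiderivative of (-2) sin(pi*u/3) is 6*cos(pi*u/3)/pi; evaluating from -3 to -3/2: ∫_{-3}^{-3/2} (-2) sin(pi*u/3) du = (0) - (-6/pi) = 6/pi.
Directly, an antiderivative of (2) sin(pi*u/3) is -6*cos(pi*u/3)/pi; evaluating from -3/2 to 3/2: ∫_{-3/2}^{3/2} (2) sin(pi*u/3) du = (0) - (0) = 0.
Directly, an antiderivative of (-4) sin(pi*u/3) is 12*cos(pi*u/3)/pi; evaluating from 3/2 to 3: ∫_{3/2}^{3} (-4) sin(pi*u/3) du = (-12/pi) - (0) = -12/pi.
Summing the pieces and multiplying by (1/3) gives b_1 = -2/pi.

-2/pi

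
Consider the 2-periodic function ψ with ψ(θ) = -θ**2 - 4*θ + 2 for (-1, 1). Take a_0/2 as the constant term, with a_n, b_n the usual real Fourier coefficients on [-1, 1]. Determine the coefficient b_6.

b_6 = ∫_{-1}^{1} ψ(θ) sin(6*pi*θ) dθ.
Integrating by parts twice (tabular method), an antiderivative of (-θ**2 - 4*θ + 2) sin(6*pi*θ) is θ**2*cos(6*pi*θ)/(6*pi) - θ*sin(6*pi*θ)/(18*pi**2) + 2*θ*cos(6*pi*θ)/(3*pi) - sin(6*pi*θ)/(9*pi**2) - cos(6*pi*θ)/(3*pi) - cos(6*pi*θ)/(108*pi**3); evaluating from -1 to 1: ∫_{-1}^{1} (-θ**2 - 4*θ + 2) sin(6*pi*θ) dθ = ((-1 + 54*pi**2)/(108*pi**3)) - ((-90*pi**2 - 1)/(108*pi**3)) = 4/(3*pi).
Hence b_6 = 4/(3*pi).

4/(3*pi)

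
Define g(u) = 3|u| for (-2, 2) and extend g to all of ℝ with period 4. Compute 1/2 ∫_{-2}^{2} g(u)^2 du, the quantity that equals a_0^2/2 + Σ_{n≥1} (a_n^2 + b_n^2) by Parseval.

1/2 ∫_{-2}^{2} g(u)^2 du = 1/2 · (48) = 24.

24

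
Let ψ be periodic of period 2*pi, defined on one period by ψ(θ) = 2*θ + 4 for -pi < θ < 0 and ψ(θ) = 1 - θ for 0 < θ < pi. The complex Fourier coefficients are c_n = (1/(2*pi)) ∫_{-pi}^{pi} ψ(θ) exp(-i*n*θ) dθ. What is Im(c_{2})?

1/4

Since ψ is real-valued, Im(c_{2}) = -(1/(2*pi)) ∫_{-pi}^{pi} ψ(θ) sin(2*θ) dθ = -b_{2}/2.
Split the integral at the breakpoints.
Integrating by parts (boundary term plus one more integral), an antiderivative of (2*θ + 4) sin(2*θ) is -θ*cos(2*θ) + sin(2*θ)/2 - 2*cos(2*θ); evaluating from -pi to 0: ∫_{-pi}^{0} (2*θ + 4) sin(2*θ) dθ = (-2) - (-2 + pi) = -pi.
Integrating by parts (boundary term plus one more integral), an antiderivative of (1 - θ) sin(2*θ) is θ*cos(2*θ)/2 - sin(2*θ)/4 - cos(2*θ)/2; evaluating from 0 to pi: ∫_{0}^{pi} (1 - θ) sin(2*θ) dθ = (-1/2 + pi/2) - (-1/2) = pi/2.
So ∫_{-pi}^{pi} ψ(θ) sin(2*θ) dθ = -pi/2.
Hence Im(c_{2}) = (-1/(2*pi))·(-pi/2) = 1/4.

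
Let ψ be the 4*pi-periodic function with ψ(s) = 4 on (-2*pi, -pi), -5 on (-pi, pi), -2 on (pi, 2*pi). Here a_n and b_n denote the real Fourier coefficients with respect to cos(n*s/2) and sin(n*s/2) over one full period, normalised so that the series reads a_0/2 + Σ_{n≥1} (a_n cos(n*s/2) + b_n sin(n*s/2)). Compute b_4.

b_4 = (1/(2*pi)) ∫_{-2*pi}^{2*pi} ψ(s) sin(2*s) ds.
Split the integral at the breakpoints.
Directly, an antiderivative of (4) sin(2*s) is -2*cos(2*s); evaluating from -2*pi to -pi: ∫_{-2*pi}^{-pi} (4) sin(2*s) ds = (-2) - (-2) = 0.
Directly, an antiderivative of (-5) sin(2*s) is 5*cos(2*s)/2; evaluating from -pi to pi: ∫_{-pi}^{pi} (-5) sin(2*s) ds = (5/2) - (5/2) = 0.
Directly, an antiderivative of (-2) sin(2*s) is cos(2*s); evaluating from pi to 2*pi: ∫_{pi}^{2*pi} (-2) sin(2*s) ds = (1) - (1) = 0.
Summing the pieces and multiplying by (1/(2*pi)) gives b_4 = 0.

0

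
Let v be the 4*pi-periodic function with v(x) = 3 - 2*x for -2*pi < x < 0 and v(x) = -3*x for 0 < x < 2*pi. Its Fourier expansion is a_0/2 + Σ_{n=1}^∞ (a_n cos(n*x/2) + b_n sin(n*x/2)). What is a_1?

4/pi

a_1 = (1/(2*pi)) ∫_{-2*pi}^{2*pi} v(x) cos(x/2) dx.
Split the integral at the breakpoints.
Integrating by parts (boundary term plus one more integral), an antiderivative of (3 - 2*x) cos(x/2) is -4*x*sin(x/2) + 6*sin(x/2) - 8*cos(x/2); evaluating from -2*pi to 0: ∫_{-2*pi}^{0} (3 - 2*x) cos(x/2) dx = (-8) - (8) = -16.
Integrating by parts (boundary term plus one more integral), an antiderivative of (-3*x) cos(x/2) is -6*x*sin(x/2) - 12*cos(x/2); evaluating from 0 to 2*pi: ∫_{0}^{2*pi} (-3*x) cos(x/2) dx = (12) - (-12) = 24.
Summing the pieces and multiplying by (1/(2*pi)) gives a_1 = 4/pi.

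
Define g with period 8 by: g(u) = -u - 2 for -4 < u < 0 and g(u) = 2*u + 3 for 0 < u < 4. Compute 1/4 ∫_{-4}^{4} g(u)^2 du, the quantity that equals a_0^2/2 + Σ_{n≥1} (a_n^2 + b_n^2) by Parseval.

1/4 ∫_{-4}^{4} g(u)^2 du = 1/4 · (668/3) = 167/3.

167/3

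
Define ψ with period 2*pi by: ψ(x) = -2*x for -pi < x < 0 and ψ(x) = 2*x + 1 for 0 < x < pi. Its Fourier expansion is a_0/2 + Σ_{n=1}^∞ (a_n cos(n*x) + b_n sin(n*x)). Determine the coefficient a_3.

-8/(9*pi)

a_3 = 1/pi ∫_{-pi}^{pi} ψ(x) cos(3*x) dx.
Split the integral at the breakpoints.
Integrating by parts (boundary term plus one more integral), an antiderivative of (-2*x) cos(3*x) is -2*x*sin(3*x)/3 - 2*cos(3*x)/9; evaluating from -pi to 0: ∫_{-pi}^{0} (-2*x) cos(3*x) dx = (-2/9) - (2/9) = -4/9.
Integrating by parts (boundary term plus one more integral), an antiderivative of (2*x + 1) cos(3*x) is 2*x*sin(3*x)/3 + sin(3*x)/3 + 2*cos(3*x)/9; evaluating from 0 to pi: ∫_{0}^{pi} (2*x + 1) cos(3*x) dx = (-2/9) - (2/9) = -4/9.
Summing the pieces and multiplying by (1/pi) gives a_3 = -8/(9*pi).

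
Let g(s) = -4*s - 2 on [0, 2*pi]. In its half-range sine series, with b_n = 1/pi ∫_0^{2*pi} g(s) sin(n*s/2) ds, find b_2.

b_2 = 1/pi ∫_0^{2*pi} (-4*s - 2) sin(s) ds.
Integrating by parts (boundary term plus one more integral), an antiderivative of (-4*s - 2) sin(s) is 4*s*cos(s) - 4*sin(s) + 2*cos(s); evaluating from 0 to 2*pi: ∫_{0}^{2*pi} (-4*s - 2) sin(s) ds = (2 + 8*pi) - (2) = 8*pi.
Hence b_2 = (1/pi)·(8*pi) = 8.

8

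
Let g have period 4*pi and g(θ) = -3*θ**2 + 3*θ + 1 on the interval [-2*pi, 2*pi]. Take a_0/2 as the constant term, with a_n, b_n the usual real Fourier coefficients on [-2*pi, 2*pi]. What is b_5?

b_5 = (1/(2*pi)) ∫_{-2*pi}^{2*pi} g(θ) sin(5*θ/2) dθ.
Integrating by parts twice (tabular method), an antiderivative of (-3*θ**2 + 3*θ + 1) sin(5*θ/2) is 6*θ**2*cos(5*θ/2)/5 - 24*θ*sin(5*θ/2)/25 - 6*θ*cos(5*θ/2)/5 + 12*sin(5*θ/2)/25 - 98*cos(5*θ/2)/125; evaluating from -2*pi to 2*pi: ∫_{-2*pi}^{2*pi} (-3*θ**2 + 3*θ + 1) sin(5*θ/2) dθ = (-24*pi**2/5 + 98/125 + 12*pi/5) - (-24*pi**2/5 - 12*pi/5 + 98/125) = 24*pi/5.
Hence b_5 = (1/(2*pi))·(24*pi/5) = 12/5.

12/5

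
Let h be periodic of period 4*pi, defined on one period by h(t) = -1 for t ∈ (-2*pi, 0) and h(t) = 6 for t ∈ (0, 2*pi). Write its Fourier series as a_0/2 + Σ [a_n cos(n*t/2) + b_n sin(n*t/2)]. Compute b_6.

b_6 = (1/(2*pi)) ∫_{-2*pi}^{2*pi} h(t) sin(3*t) dt.
Split the integral at the breakpoints.
Directly, an antiderivative of (-1) sin(3*t) is cos(3*t)/3; evaluating from -2*pi to 0: ∫_{-2*pi}^{0} (-1) sin(3*t) dt = (1/3) - (1/3) = 0.
Directly, an antiderivative of (6) sin(3*t) is -2*cos(3*t); evaluating from 0 to 2*pi: ∫_{0}^{2*pi} (6) sin(3*t) dt = (-2) - (-2) = 0.
Summing the pieces and multiplying by (1/(2*pi)) gives b_6 = 0.

0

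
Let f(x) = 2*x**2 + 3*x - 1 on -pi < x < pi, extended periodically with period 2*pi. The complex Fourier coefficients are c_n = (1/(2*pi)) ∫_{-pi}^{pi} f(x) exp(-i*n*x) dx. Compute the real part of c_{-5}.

Since f is real-valued, Re(c_{-5}) = (1/(2*pi)) ∫_{-pi}^{pi} f(x) cos(-5*x) dx = a_{5}/2.
Integrating by parts twice (tabular method), an antiderivative of (2*x**2 + 3*x - 1) cos(-5*x) is 2*x**2*sin(5*x)/5 + 3*x*sin(5*x)/5 + 4*x*cos(5*x)/25 - 29*sin(5*x)/125 + 3*cos(5*x)/25; evaluating from -pi to pi: ∫_{-pi}^{pi} (2*x**2 + 3*x - 1) cos(-5*x) dx = (-4*pi/25 - 3/25) - (-3/25 + 4*pi/25) = -8*pi/25.
Hence Re(c_{-5}) = (1/(2*pi))·(-8*pi/25) = -4/25.

-4/25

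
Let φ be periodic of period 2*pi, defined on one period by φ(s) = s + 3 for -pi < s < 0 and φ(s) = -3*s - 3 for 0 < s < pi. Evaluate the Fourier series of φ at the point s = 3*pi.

s = 3*pi differs from s = -pi by 2 full period(s), and the series is 2*pi-periodic.
At s = -pi the one-sided limits are φ(-pi^-) = -3*pi - 3 and φ(-pi^+) = 3 - pi.
By Dirichlet's theorem the series converges to their average, [(-3*pi - 3) + (3 - pi)]/2 = -2*pi.

-2*pi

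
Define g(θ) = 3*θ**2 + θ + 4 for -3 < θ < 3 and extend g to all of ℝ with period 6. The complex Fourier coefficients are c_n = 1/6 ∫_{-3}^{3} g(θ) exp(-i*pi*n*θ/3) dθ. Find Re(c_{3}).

Since g is real-valued, Re(c_{3}) = 1/6 ∫_{-3}^{3} g(θ) cos(pi*θ) dθ = a_{3}/2.
Integrating by parts twice (tabular method), an antiderivative of (3*θ**2 + θ + 4) cos(pi*θ) is 3*θ**2*sin(pi*θ)/pi + θ*sin(pi*θ)/pi + 6*θ*cos(pi*θ)/pi**2 - 6*sin(pi*θ)/pi**3 + 4*sin(pi*θ)/pi + cos(pi*θ)/pi**2; evaluating from -3 to 3: ∫_{-3}^{3} (3*θ**2 + θ + 4) cos(pi*θ) dθ = (-19/pi**2) - (17/pi**2) = -36/pi**2.
Hence Re(c_{3}) = (1/6)·(-36/pi**2) = -6/pi**2.

-6/pi**2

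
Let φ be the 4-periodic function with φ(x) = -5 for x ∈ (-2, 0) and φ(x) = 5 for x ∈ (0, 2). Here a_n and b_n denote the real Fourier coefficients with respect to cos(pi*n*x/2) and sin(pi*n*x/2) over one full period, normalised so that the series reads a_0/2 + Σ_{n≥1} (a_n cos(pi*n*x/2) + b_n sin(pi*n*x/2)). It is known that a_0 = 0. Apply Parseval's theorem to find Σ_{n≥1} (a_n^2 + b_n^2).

50

Parseval: a_0^2/2 + Σ_{n≥1} (a_n^2+b_n^2) = 1/2 ∫_{-2}^{2} φ(x)^2 dx = 50.
Subtract a_0^2/2 = 0: Σ (a_n^2+b_n^2) = 50.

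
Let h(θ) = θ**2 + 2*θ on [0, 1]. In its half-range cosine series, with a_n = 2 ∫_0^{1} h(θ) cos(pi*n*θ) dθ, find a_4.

a_4 = 2 ∫_0^{1} (θ**2 + 2*θ) cos(4*pi*θ) dθ.
Integrating by parts twice (tabular method), an antiderivative of (θ**2 + 2*θ) cos(4*pi*θ) is θ**2*sin(4*pi*θ)/(4*pi) + θ*sin(4*pi*θ)/(2*pi) + θ*cos(4*pi*θ)/(8*pi**2) - sin(4*pi*θ)/(32*pi**3) + cos(4*pi*θ)/(8*pi**2); evaluating from 0 to 1: ∫_{0}^{1} (θ**2 + 2*θ) cos(4*pi*θ) dθ = (1/(4*pi**2)) - (1/(8*pi**2)) = 1/(8*pi**2).
Hence a_4 = 2·(1/(8*pi**2)) = 1/(4*pi**2).

1/(4*pi**2)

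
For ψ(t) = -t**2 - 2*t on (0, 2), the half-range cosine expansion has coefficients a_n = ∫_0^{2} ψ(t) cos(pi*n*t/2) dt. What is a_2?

-4/pi**2

a_2 = ∫_0^{2} (-t**2 - 2*t) cos(pi*t) dt.
Integrating by parts twice (tabular method), an antiderivative of (-t**2 - 2*t) cos(pi*t) is -t**2*sin(pi*t)/pi - 2*t*sin(pi*t)/pi - 2*t*cos(pi*t)/pi**2 + 2*sin(pi*t)/pi**3 - 2*cos(pi*t)/pi**2; evaluating from 0 to 2: ∫_{0}^{2} (-t**2 - 2*t) cos(pi*t) dt = (-6/pi**2) - (-2/pi**2) = -4/pi**2.
Hence a_2 = -4/pi**2.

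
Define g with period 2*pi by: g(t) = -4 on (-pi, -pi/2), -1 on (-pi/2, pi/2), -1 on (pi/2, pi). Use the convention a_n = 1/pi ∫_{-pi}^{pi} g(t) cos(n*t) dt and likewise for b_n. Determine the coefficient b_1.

3/pi

b_1 = 1/pi ∫_{-pi}^{pi} g(t) sin(t) dt.
Split the integral at the breakpoints.
Directly, an antiderivative of (-4) sin(t) is 4*cos(t); evaluating from -pi to -pi/2: ∫_{-pi}^{-pi/2} (-4) sin(t) dt = (0) - (-4) = 4.
Directly, an antiderivative of (-1) sin(t) is cos(t); evaluating from -pi/2 to pi/2: ∫_{-pi/2}^{pi/2} (-1) sin(t) dt = (0) - (0) = 0.
Directly, an antiderivative of (-1) sin(t) is cos(t); evaluating from pi/2 to pi: ∫_{pi/2}^{pi} (-1) sin(t) dt = (-1) - (0) = -1.
Summing the pieces and multiplying by (1/pi) gives b_1 = 3/pi.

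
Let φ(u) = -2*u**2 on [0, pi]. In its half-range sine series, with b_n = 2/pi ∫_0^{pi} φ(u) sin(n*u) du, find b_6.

2*pi/3

b_6 = 2/pi ∫_0^{pi} (-2*u**2) sin(6*u) du.
Integrating by parts twice (tabular method), an antiderivative of (-2*u**2) sin(6*u) is u**2*cos(6*u)/3 - u*sin(6*u)/9 - cos(6*u)/54; evaluating from 0 to pi: ∫_{0}^{pi} (-2*u**2) sin(6*u) du = (-1/54 + pi**2/3) - (-1/54) = pi**2/3.
Hence b_6 = (2/pi)·(pi**2/3) = 2*pi/3.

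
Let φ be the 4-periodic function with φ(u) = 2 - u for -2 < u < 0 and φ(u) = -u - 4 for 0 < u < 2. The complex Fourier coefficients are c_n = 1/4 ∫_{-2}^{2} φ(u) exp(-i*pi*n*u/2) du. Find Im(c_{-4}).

Since φ is real-valued, Im(c_{-4}) = -1/4 ∫_{-2}^{2} φ(u) sin(-2*pi*u) du = b_{4}/2.
Split the integral at the breakpoints.
Integrating by parts (boundary term plus one more integral), an antiderivative of (2 - u) sin(-2*pi*u) is -u*cos(2*pi*u)/(2*pi) + sin(2*pi*u)/(4*pi**2) + cos(2*pi*u)/pi; evaluating from -2 to 0: ∫_{-2}^{0} (2 - u) sin(-2*pi*u) du = (1/pi) - (2/pi) = -1/pi.
Integrating by parts (boundary term plus one more integral), an antiderivative of (-u - 4) sin(-2*pi*u) is -u*cos(2*pi*u)/(2*pi) + sin(2*pi*u)/(4*pi**2) - 2*cos(2*pi*u)/pi; evaluating from 0 to 2: ∫_{0}^{2} (-u - 4) sin(-2*pi*u) du = (-3/pi) - (-2/pi) = -1/pi.
So ∫_{-2}^{2} φ(u) sin(-2*pi*u) du = -2/pi.
Hence Im(c_{-4}) = (-1/4)·(-2/pi) = 1/(2*pi).

1/(2*pi)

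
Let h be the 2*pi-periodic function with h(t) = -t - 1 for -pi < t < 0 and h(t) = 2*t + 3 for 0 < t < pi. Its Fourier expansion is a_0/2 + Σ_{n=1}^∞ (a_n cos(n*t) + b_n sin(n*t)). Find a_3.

-2/(3*pi)

a_3 = 1/pi ∫_{-pi}^{pi} h(t) cos(3*t) dt.
Split the integral at the breakpoints.
Integrating by parts (boundary term plus one more integral), an antiderivative of (-t - 1) cos(3*t) is -t*sin(3*t)/3 - sin(3*t)/3 - cos(3*t)/9; evaluating from -pi to 0: ∫_{-pi}^{0} (-t - 1) cos(3*t) dt = (-1/9) - (1/9) = -2/9.
Integrating by parts (boundary term plus one more integral), an antiderivative of (2*t + 3) cos(3*t) is 2*t*sin(3*t)/3 + sin(3*t) + 2*cos(3*t)/9; evaluating from 0 to pi: ∫_{0}^{pi} (2*t + 3) cos(3*t) dt = (-2/9) - (2/9) = -4/9.
Summing the pieces and multiplying by (1/pi) gives a_3 = -2/(3*pi).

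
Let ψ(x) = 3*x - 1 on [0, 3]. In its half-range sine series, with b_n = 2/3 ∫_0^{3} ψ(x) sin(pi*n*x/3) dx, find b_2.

-9/pi

b_2 = 2/3 ∫_0^{3} (3*x - 1) sin(2*pi*x/3) dx.
Integrating by parts (boundary term plus one more integral), an antiderivative of (3*x - 1) sin(2*pi*x/3) is -9*x*cos(2*pi*x/3)/(2*pi) + 27*sin(2*pi*x/3)/(4*pi**2) + 3*cos(2*pi*x/3)/(2*pi); evaluating from 0 to 3: ∫_{0}^{3} (3*x - 1) sin(2*pi*x/3) dx = (-12/pi) - (3/(2*pi)) = -27/(2*pi).
Hence b_2 = (2/3)·(-27/(2*pi)) = -9/pi.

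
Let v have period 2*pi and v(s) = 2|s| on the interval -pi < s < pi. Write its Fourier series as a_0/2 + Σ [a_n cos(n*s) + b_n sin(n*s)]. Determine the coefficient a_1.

-8/pi

a_1 = 1/pi ∫_{-pi}^{pi} v(s) cos(s) ds.
v is even and cos(s) is even, so the integrand is even and a_1 = 2/pi ∫_0^{pi} v(s) cos(s) ds.
Integrating by parts (boundary term plus one more integral), an antiderivative of (2*s) cos(s) is 2*s*sin(s) + 2*cos(s); evaluating from 0 to pi: ∫_{0}^{pi} (2*s) cos(s) ds = (-2) - (2) = -4.
Hence a_1 = (2/pi)·(-4) = -8/pi.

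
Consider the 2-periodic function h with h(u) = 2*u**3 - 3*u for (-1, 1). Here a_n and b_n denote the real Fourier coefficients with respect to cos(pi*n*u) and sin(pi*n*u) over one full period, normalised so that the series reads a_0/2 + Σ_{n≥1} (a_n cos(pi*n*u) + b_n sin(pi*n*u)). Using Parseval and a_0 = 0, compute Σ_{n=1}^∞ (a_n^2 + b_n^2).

Parseval: a_0^2/2 + Σ_{n≥1} (a_n^2+b_n^2) = ∫_{-1}^{1} h(u)^2 du = 82/35.
Subtract a_0^2/2 = 0: Σ (a_n^2+b_n^2) = 82/35.

82/35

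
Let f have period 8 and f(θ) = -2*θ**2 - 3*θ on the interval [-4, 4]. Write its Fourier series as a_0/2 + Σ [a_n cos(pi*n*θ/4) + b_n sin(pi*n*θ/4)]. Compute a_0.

-64/3

a_0 = 1/4 ∫_{-4}^{4} f(θ) dθ = 1/4 · (-256/3) = -64/3.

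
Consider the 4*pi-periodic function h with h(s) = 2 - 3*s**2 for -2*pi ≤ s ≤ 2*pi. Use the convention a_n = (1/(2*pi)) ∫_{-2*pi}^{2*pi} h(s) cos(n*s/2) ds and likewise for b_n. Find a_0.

a_0 = (1/(2*pi)) ∫_{-2*pi}^{2*pi} h(s) ds = (1/(2*pi)) · (-16*pi**3 + 8*pi) = 4 - 8*pi**2.

4 - 8*pi**2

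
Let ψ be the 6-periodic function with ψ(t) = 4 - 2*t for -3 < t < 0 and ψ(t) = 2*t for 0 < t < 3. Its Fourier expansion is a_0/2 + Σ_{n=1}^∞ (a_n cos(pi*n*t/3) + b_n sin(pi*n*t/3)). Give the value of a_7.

a_7 = 1/3 ∫_{-3}^{3} ψ(t) cos(7*pi*t/3) dt.
Split the integral at the breakpoints.
Integrating by parts (boundary term plus one more integral), an antiderivative of (4 - 2*t) cos(7*pi*t/3) is -6*t*sin(7*pi*t/3)/(7*pi) + 12*sin(7*pi*t/3)/(7*pi) - 18*cos(7*pi*t/3)/(49*pi**2); evaluating from -3 to 0: ∫_{-3}^{0} (4 - 2*t) cos(7*pi*t/3) dt = (-18/(49*pi**2)) - (18/(49*pi**2)) = -36/(49*pi**2).
Integrating by parts (boundary term plus one more integral), an antiderivative of (2*t) cos(7*pi*t/3) is 6*t*sin(7*pi*t/3)/(7*pi) + 18*cos(7*pi*t/3)/(49*pi**2); evaluating from 0 to 3: ∫_{0}^{3} (2*t) cos(7*pi*t/3) dt = (-18/(49*pi**2)) - (18/(49*pi**2)) = -36/(49*pi**2).
Summing the pieces and multiplying by (1/3) gives a_7 = -24/(49*pi**2).

-24/(49*pi**2)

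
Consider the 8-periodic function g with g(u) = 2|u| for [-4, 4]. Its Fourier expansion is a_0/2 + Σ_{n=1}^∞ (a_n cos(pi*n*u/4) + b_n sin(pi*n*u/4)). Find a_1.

a_1 = 1/4 ∫_{-4}^{4} g(u) cos(pi*u/4) du.
g is even and cos(pi*u/4) is even, so the integrand is even and a_1 = 1/2 ∫_0^{4} g(u) cos(pi*u/4) du.
Integrating by parts (boundary term plus one more integral), an antiderivative of (2*u) cos(pi*u/4) is 8*u*sin(pi*u/4)/pi + 32*cos(pi*u/4)/pi**2; evaluating from 0 to 4: ∫_{0}^{4} (2*u) cos(pi*u/4) du = (-32/pi**2) - (32/pi**2) = -64/pi**2.
Hence a_1 = (1/2)·(-64/pi**2) = -32/pi**2.

-32/pi**2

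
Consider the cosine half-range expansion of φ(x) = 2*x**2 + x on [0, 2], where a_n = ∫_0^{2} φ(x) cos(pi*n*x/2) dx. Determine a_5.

-8/(5*pi**2)

a_5 = ∫_0^{2} (2*x**2 + x) cos(5*pi*x/2) dx.
Integrating by parts twice (tabular method), an antiderivative of (2*x**2 + x) cos(5*pi*x/2) is 4*x**2*sin(5*pi*x/2)/(5*pi) + 2*x*sin(5*pi*x/2)/(5*pi) + 16*x*cos(5*pi*x/2)/(25*pi**2) - 32*sin(5*pi*x/2)/(125*pi**3) + 4*cos(5*pi*x/2)/(25*pi**2); evaluating from 0 to 2: ∫_{0}^{2} (2*x**2 + x) cos(5*pi*x/2) dx = (-36/(25*pi**2)) - (4/(25*pi**2)) = -8/(5*pi**2).
Hence a_5 = -8/(5*pi**2).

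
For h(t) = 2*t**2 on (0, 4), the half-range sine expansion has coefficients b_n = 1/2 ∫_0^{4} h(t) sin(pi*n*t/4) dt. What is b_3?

64*(-4 + 9*pi**2)/(27*pi**3)

b_3 = 1/2 ∫_0^{4} (2*t**2) sin(3*pi*t/4) dt.
Integrating by parts twice (tabular method), an antiderivative of (2*t**2) sin(3*pi*t/4) is -8*t**2*cos(3*pi*t/4)/(3*pi) + 64*t*sin(3*pi*t/4)/(9*pi**2) + 256*cos(3*pi*t/4)/(27*pi**3); evaluating from 0 to 4: ∫_{0}^{4} (2*t**2) sin(3*pi*t/4) dt = (128*(-2 + 9*pi**2)/(27*pi**3)) - (256/(27*pi**3)) = 128*(-4 + 9*pi**2)/(27*pi**3).
Hence b_3 = (1/2)·(128*(-4 + 9*pi**2)/(27*pi**3)) = 64*(-4 + 9*pi**2)/(27*pi**3).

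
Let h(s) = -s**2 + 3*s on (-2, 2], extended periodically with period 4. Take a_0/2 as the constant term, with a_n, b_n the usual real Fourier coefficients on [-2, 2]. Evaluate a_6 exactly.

a_6 = 1/2 ∫_{-2}^{2} h(s) cos(3*pi*s) ds.
Integrating by parts twice (tabular method), an antiderivative of (-s**2 + 3*s) cos(3*pi*s) is -s**2*sin(3*pi*s)/(3*pi) + s*sin(3*pi*s)/pi - 2*s*cos(3*pi*s)/(9*pi**2) + 2*sin(3*pi*s)/(27*pi**3) + cos(3*pi*s)/(3*pi**2); evaluating from -2 to 2: ∫_{-2}^{2} (-s**2 + 3*s) cos(3*pi*s) ds = (-1/(9*pi**2)) - (7/(9*pi**2)) = -8/(9*pi**2).
Hence a_6 = (1/2)·(-8/(9*pi**2)) = -4/(9*pi**2).

-4/(9*pi**2)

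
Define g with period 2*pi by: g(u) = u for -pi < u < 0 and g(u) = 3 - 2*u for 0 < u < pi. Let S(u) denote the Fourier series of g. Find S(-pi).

3/2 - 3*pi/2

At u = -pi the one-sided limits are g(-pi^-) = 3 - 2*pi and g(-pi^+) = -pi.
By Dirichlet's theorem the series converges to their average, [(3 - 2*pi) + (-pi)]/2 = 3/2 - 3*pi/2.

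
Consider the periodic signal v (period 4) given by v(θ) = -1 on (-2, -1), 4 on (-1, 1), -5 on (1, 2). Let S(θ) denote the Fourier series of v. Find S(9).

θ = 9 differs from θ = 1 by 2 full period(s), and the series is 4-periodic.
At θ = 1 the one-sided limits are v(1^-) = 4 and v(1^+) = -5.
By Dirichlet's theorem the series converges to their average, [(4) + (-5)]/2 = -1/2.

-1/2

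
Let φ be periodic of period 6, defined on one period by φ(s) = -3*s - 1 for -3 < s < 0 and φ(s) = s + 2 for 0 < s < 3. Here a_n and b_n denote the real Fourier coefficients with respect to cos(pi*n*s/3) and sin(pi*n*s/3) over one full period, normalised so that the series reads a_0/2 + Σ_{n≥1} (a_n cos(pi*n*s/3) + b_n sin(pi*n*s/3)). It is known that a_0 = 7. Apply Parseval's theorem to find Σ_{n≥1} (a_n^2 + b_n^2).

Parseval: a_0^2/2 + Σ_{n≥1} (a_n^2+b_n^2) = 1/3 ∫_{-3}^{3} φ(s)^2 ds = 32.
Subtract a_0^2/2 = 49/2: Σ (a_n^2+b_n^2) = 15/2.

15/2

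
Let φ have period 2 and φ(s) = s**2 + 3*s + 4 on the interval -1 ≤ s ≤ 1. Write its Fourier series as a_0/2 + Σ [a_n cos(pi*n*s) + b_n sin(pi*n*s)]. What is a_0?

26/3

a_0 = ∫_{-1}^{1} φ(s) ds = 26/3.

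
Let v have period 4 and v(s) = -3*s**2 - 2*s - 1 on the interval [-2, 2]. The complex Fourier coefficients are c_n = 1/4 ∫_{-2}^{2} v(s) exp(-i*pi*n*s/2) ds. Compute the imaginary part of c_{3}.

Since v is real-valued, Im(c_{3}) = -1/4 ∫_{-2}^{2} v(s) sin(3*pi*s/2) ds = -b_{3}/2.
Integrating by parts twice (tabular method), an antiderivative of (-3*s**2 - 2*s - 1) sin(3*pi*s/2) is 2*s**2*cos(3*pi*s/2)/pi - 8*s*sin(3*pi*s/2)/(3*pi**2) + 4*s*cos(3*pi*s/2)/(3*pi) - 8*sin(3*pi*s/2)/(9*pi**2) - 16*cos(3*pi*s/2)/(9*pi**3) + 2*cos(3*pi*s/2)/(3*pi); evaluating from -2 to 2: ∫_{-2}^{2} (-3*s**2 - 2*s - 1) sin(3*pi*s/2) ds = (2*(8 - 51*pi**2)/(9*pi**3)) - (-6/pi + 16/(9*pi**3)) = -16/(3*pi).
Hence Im(c_{3}) = (-1/4)·(-16/(3*pi)) = 4/(3*pi).

4/(3*pi)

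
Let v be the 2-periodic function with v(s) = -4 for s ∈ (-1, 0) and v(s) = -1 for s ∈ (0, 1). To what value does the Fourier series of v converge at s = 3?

s = 3 differs from s = 1 by 1 full period(s), and the series is 2-periodic.
At s = 1 the one-sided limits are v(1^-) = -1 and v(1^+) = -4.
By Dirichlet's theorem the series converges to their average, [(-1) + (-4)]/2 = -5/2.

-5/2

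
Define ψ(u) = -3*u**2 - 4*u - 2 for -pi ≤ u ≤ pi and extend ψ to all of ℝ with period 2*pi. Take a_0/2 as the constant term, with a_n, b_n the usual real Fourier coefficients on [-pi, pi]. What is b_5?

-8/5

b_5 = 1/pi ∫_{-pi}^{pi} ψ(u) sin(5*u) du.
Integrating by parts twice (tabular method), an antiderivative of (-3*u**2 - 4*u - 2) sin(5*u) is 3*u**2*cos(5*u)/5 - 6*u*sin(5*u)/25 + 4*u*cos(5*u)/5 - 4*sin(5*u)/25 + 44*cos(5*u)/125; evaluating from -pi to pi: ∫_{-pi}^{pi} (-3*u**2 - 4*u - 2) sin(5*u) du = (-3*pi**2/5 - 4*pi/5 - 44/125) - (-3*pi**2/5 - 44/125 + 4*pi/5) = -8*pi/5.
Hence b_5 = (1/pi)·(-8*pi/5) = -8/5.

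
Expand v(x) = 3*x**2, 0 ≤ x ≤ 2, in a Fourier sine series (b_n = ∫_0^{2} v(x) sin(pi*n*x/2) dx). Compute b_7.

b_7 = ∫_0^{2} (3*x**2) sin(7*pi*x/2) dx.
Integrating by parts twice (tabular method), an antiderivative of (3*x**2) sin(7*pi*x/2) is -6*x**2*cos(7*pi*x/2)/(7*pi) + 24*x*sin(7*pi*x/2)/(49*pi**2) + 48*cos(7*pi*x/2)/(343*pi**3); evaluating from 0 to 2: ∫_{0}^{2} (3*x**2) sin(7*pi*x/2) dx = (24*(-2 + 49*pi**2)/(343*pi**3)) - (48/(343*pi**3)) = 24*(-4 + 49*pi**2)/(343*pi**3).
Hence b_7 = 24*(-4 + 49*pi**2)/(343*pi**3).

24*(-4 + 49*pi**2)/(343*pi**3)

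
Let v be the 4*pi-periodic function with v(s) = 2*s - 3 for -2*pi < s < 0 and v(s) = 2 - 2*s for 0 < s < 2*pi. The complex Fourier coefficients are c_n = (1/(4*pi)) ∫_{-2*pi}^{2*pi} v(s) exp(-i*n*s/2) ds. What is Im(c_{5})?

-1/pi

Since v is real-valued, Im(c_{5}) = -(1/(4*pi)) ∫_{-2*pi}^{2*pi} v(s) sin(5*s/2) ds = -b_{5}/2.
Split the integral at the breakpoints.
Integrating by parts (boundary term plus one more integral), an antiderivative of (2*s - 3) sin(5*s/2) is -4*s*cos(5*s/2)/5 + 8*sin(5*s/2)/25 + 6*cos(5*s/2)/5; evaluating from -2*pi to 0: ∫_{-2*pi}^{0} (2*s - 3) sin(5*s/2) ds = (6/5) - (-8*pi/5 - 6/5) = 12/5 + 8*pi/5.
Integrating by parts (boundary term plus one more integral), an antiderivative of (2 - 2*s) sin(5*s/2) is 4*s*cos(5*s/2)/5 - 8*sin(5*s/2)/25 - 4*cos(5*s/2)/5; evaluating from 0 to 2*pi: ∫_{0}^{2*pi} (2 - 2*s) sin(5*s/2) ds = (4/5 - 8*pi/5) - (-4/5) = 8/5 - 8*pi/5.
So ∫_{-2*pi}^{2*pi} v(s) sin(5*s/2) ds = 4.
Hence Im(c_{5}) = (-1/(4*pi))·(4) = -1/pi.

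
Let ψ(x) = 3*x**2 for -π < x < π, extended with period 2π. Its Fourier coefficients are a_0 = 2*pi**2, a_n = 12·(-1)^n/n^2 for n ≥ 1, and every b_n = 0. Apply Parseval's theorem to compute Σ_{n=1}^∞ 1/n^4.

Parseval: a_0^2/2 + Σ a_n^2 = (1/π) ∫_{-π}^{π} ψ(x)^2 dx = 18*pi**4/5.
Subtract a_0^2/2 = 2*pi**4: Σ a_n^2 = 8*pi**4/5.
Since a_n^2 = 144/n^4, Σ 1/n^4 = pi**4/90.

pi**4/90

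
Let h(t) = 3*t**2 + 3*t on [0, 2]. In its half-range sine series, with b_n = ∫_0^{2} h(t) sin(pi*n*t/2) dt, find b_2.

b_2 = ∫_0^{2} (3*t**2 + 3*t) sin(pi*t) dt.
Integrating by parts twice (tabular method), an antiderivative of (3*t**2 + 3*t) sin(pi*t) is -3*t**2*cos(pi*t)/pi + 6*t*sin(pi*t)/pi**2 - 3*t*cos(pi*t)/pi + 3*sin(pi*t)/pi**2 + 6*cos(pi*t)/pi**3; evaluating from 0 to 2: ∫_{0}^{2} (3*t**2 + 3*t) sin(pi*t) dt = (-18/pi + 6/pi**3) - (6/pi**3) = -18/pi.
Hence b_2 = -18/pi.

-18/pi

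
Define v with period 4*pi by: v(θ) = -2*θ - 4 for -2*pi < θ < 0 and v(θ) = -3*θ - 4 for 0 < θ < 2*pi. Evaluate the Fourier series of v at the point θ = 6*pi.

-4 - pi

θ = 6*pi differs from θ = 2*pi by 1 full period(s), and the series is 4*pi-periodic.
At θ = 2*pi the one-sided limits are v(2*pi^-) = -6*pi - 4 and v(2*pi^+) = -4 + 4*pi.
By Dirichlet's theorem the series converges to their average, [(-6*pi - 4) + (-4 + 4*pi)]/2 = -4 - pi.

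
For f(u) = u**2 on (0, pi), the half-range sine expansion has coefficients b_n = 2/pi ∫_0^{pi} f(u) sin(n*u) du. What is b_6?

-pi/3

b_6 = 2/pi ∫_0^{pi} (u**2) sin(6*u) du.
Integrating by parts twice (tabular method), an antiderivative of (u**2) sin(6*u) is -u**2*cos(6*u)/6 + u*sin(6*u)/18 + cos(6*u)/108; evaluating from 0 to pi: ∫_{0}^{pi} (u**2) sin(6*u) du = (1/108 - pi**2/6) - (1/108) = -pi**2/6.
Hence b_6 = (2/pi)·(-pi**2/6) = -pi/3.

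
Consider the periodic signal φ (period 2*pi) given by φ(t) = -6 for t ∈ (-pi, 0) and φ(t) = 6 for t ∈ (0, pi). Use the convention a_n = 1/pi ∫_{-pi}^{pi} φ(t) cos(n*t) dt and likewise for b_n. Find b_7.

b_7 = 1/pi ∫_{-pi}^{pi} φ(t) sin(7*t) dt.
φ is odd and sin(7*t) is odd, so the integrand is even and b_7 = 2/pi ∫_0^{pi} φ(t) sin(7*t) dt.
Directly, an antiderivative of (6) sin(7*t) is -6*cos(7*t)/7; evaluating from 0 to pi: ∫_{0}^{pi} (6) sin(7*t) dt = (6/7) - (-6/7) = 12/7.
Hence b_7 = (2/pi)·(12/7) = 24/(7*pi).

24/(7*pi)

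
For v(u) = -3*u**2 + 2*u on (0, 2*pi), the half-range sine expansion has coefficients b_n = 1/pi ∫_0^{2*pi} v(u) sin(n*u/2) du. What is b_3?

b_3 = 1/pi ∫_0^{2*pi} (-3*u**2 + 2*u) sin(3*u/2) du.
Integrating by parts twice (tabular method), an antiderivative of (-3*u**2 + 2*u) sin(3*u/2) is 2*u**2*cos(3*u/2) - 8*u*sin(3*u/2)/3 - 4*u*cos(3*u/2)/3 + 8*sin(3*u/2)/9 - 16*cos(3*u/2)/9; evaluating from 0 to 2*pi: ∫_{0}^{2*pi} (-3*u**2 + 2*u) sin(3*u/2) du = (-8*pi**2 + 16/9 + 8*pi/3) - (-16/9) = -8*pi**2 + 32/9 + 8*pi/3.
Hence b_3 = (1/pi)·(-8*pi**2 + 32/9 + 8*pi/3) = -8*pi + 32/(9*pi) + 8/3.

-8*pi + 32/(9*pi) + 8/3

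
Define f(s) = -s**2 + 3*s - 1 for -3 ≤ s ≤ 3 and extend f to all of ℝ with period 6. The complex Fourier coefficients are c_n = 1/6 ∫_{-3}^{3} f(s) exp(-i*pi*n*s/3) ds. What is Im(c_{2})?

Since f is real-valued, Im(c_{2}) = -1/6 ∫_{-3}^{3} f(s) sin(2*pi*s/3) ds = -b_{2}/2.
Integrating by parts twice (tabular method), an antiderivative of (-s**2 + 3*s - 1) sin(2*pi*s/3) is 3*s**2*cos(2*pi*s/3)/(2*pi) - 9*s*sin(2*pi*s/3)/(2*pi**2) - 9*s*cos(2*pi*s/3)/(2*pi) + 27*sin(2*pi*s/3)/(4*pi**2) - 27*cos(2*pi*s/3)/(4*pi**3) + 3*cos(2*pi*s/3)/(2*pi); evaluating from -3 to 3: ∫_{-3}^{3} (-s**2 + 3*s - 1) sin(2*pi*s/3) ds = (3*(-9 + 2*pi**2)/(4*pi**3)) - (3*(-9 + 38*pi**2)/(4*pi**3)) = -27/pi.
Hence Im(c_{2}) = (-1/6)·(-27/pi) = 9/(2*pi).

9/(2*pi)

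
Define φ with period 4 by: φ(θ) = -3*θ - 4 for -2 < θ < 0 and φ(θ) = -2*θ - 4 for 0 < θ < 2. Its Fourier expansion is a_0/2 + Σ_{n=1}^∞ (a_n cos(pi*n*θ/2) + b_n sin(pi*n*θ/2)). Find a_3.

-4/(9*pi**2)

a_3 = 1/2 ∫_{-2}^{2} φ(θ) cos(3*pi*θ/2) dθ.
Split the integral at the breakpoints.
Integrating by parts (boundary term plus one more integral), an antiderivative of (-3*θ - 4) cos(3*pi*θ/2) is -2*θ*sin(3*pi*θ/2)/pi - 8*sin(3*pi*θ/2)/(3*pi) - 4*cos(3*pi*θ/2)/(3*pi**2); evaluating from -2 to 0: ∫_{-2}^{0} (-3*θ - 4) cos(3*pi*θ/2) dθ = (-4/(3*pi**2)) - (4/(3*pi**2)) = -8/(3*pi**2).
Integrating by parts (boundary term plus one more integral), an antiderivative of (-2*θ - 4) cos(3*pi*θ/2) is -4*θ*sin(3*pi*θ/2)/(3*pi) - 8*sin(3*pi*θ/2)/(3*pi) - 8*cos(3*pi*θ/2)/(9*pi**2); evaluating from 0 to 2: ∫_{0}^{2} (-2*θ - 4) cos(3*pi*θ/2) dθ = (8/(9*pi**2)) - (-8/(9*pi**2)) = 16/(9*pi**2).
Summing the pieces and multiplying by (1/2) gives a_3 = -4/(9*pi**2).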